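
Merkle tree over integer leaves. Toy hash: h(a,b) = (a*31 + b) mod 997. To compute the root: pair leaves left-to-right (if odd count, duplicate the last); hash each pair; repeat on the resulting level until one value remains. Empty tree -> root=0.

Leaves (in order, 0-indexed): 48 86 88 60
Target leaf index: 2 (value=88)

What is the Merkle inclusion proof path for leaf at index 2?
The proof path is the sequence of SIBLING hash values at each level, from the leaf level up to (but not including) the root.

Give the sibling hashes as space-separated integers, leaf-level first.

Answer: 60 577

Derivation:
L0 (leaves): [48, 86, 88, 60], target index=2
L1: h(48,86)=(48*31+86)%997=577 [pair 0] h(88,60)=(88*31+60)%997=794 [pair 1] -> [577, 794]
  Sibling for proof at L0: 60
L2: h(577,794)=(577*31+794)%997=735 [pair 0] -> [735]
  Sibling for proof at L1: 577
Root: 735
Proof path (sibling hashes from leaf to root): [60, 577]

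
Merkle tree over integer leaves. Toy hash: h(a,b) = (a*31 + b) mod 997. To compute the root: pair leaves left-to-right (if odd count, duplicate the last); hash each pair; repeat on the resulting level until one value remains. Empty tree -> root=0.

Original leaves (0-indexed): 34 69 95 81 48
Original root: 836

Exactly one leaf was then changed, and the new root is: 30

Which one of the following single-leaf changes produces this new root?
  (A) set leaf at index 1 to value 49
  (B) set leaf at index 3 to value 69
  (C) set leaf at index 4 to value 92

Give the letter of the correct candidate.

Answer: C

Derivation:
Original leaves: [34, 69, 95, 81, 48]
Target new root: 30
Try each candidate change and compute the resulting root:
Candidate A: set leaf[1] = 49 -> leaves = [34, 49, 95, 81, 48]
  L0: [34, 49, 95, 81, 48]
  L1: h(34,49)=(34*31+49)%997=106 h(95,81)=(95*31+81)%997=35 h(48,48)=(48*31+48)%997=539 -> [106, 35, 539]
  L2: h(106,35)=(106*31+35)%997=330 h(539,539)=(539*31+539)%997=299 -> [330, 299]
  L3: h(330,299)=(330*31+299)%997=559 -> [559]
  root = 559 != target 30
Candidate B: set leaf[3] = 69 -> leaves = [34, 69, 95, 69, 48]
  L0: [34, 69, 95, 69, 48]
  L1: h(34,69)=(34*31+69)%997=126 h(95,69)=(95*31+69)%997=23 h(48,48)=(48*31+48)%997=539 -> [126, 23, 539]
  L2: h(126,23)=(126*31+23)%997=938 h(539,539)=(539*31+539)%997=299 -> [938, 299]
  L3: h(938,299)=(938*31+299)%997=464 -> [464]
  root = 464 != target 30
Candidate C: set leaf[4] = 92 -> leaves = [34, 69, 95, 81, 92]
  L0: [34, 69, 95, 81, 92]
  L1: h(34,69)=(34*31+69)%997=126 h(95,81)=(95*31+81)%997=35 h(92,92)=(92*31+92)%997=950 -> [126, 35, 950]
  L2: h(126,35)=(126*31+35)%997=950 h(950,950)=(950*31+950)%997=490 -> [950, 490]
  L3: h(950,490)=(950*31+490)%997=30 -> [30]
  root = 30 == target 30  ** MATCH **
Candidate C produces the target root.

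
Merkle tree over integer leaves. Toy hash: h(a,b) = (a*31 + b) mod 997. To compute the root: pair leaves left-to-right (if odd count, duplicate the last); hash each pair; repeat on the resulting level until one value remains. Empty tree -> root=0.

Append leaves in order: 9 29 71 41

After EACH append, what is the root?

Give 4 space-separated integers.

Answer: 9 308 853 823

Derivation:
After append 9 (leaves=[9]):
  L0: [9]
  root=9
After append 29 (leaves=[9, 29]):
  L0: [9, 29]
  L1: h(9,29)=(9*31+29)%997=308 -> [308]
  root=308
After append 71 (leaves=[9, 29, 71]):
  L0: [9, 29, 71]
  L1: h(9,29)=(9*31+29)%997=308 h(71,71)=(71*31+71)%997=278 -> [308, 278]
  L2: h(308,278)=(308*31+278)%997=853 -> [853]
  root=853
After append 41 (leaves=[9, 29, 71, 41]):
  L0: [9, 29, 71, 41]
  L1: h(9,29)=(9*31+29)%997=308 h(71,41)=(71*31+41)%997=248 -> [308, 248]
  L2: h(308,248)=(308*31+248)%997=823 -> [823]
  root=823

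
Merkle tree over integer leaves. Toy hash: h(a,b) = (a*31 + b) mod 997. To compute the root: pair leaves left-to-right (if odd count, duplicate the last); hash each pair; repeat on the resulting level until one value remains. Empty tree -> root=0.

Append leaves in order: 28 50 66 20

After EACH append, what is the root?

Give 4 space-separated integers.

Answer: 28 918 660 614

Derivation:
After append 28 (leaves=[28]):
  L0: [28]
  root=28
After append 50 (leaves=[28, 50]):
  L0: [28, 50]
  L1: h(28,50)=(28*31+50)%997=918 -> [918]
  root=918
After append 66 (leaves=[28, 50, 66]):
  L0: [28, 50, 66]
  L1: h(28,50)=(28*31+50)%997=918 h(66,66)=(66*31+66)%997=118 -> [918, 118]
  L2: h(918,118)=(918*31+118)%997=660 -> [660]
  root=660
After append 20 (leaves=[28, 50, 66, 20]):
  L0: [28, 50, 66, 20]
  L1: h(28,50)=(28*31+50)%997=918 h(66,20)=(66*31+20)%997=72 -> [918, 72]
  L2: h(918,72)=(918*31+72)%997=614 -> [614]
  root=614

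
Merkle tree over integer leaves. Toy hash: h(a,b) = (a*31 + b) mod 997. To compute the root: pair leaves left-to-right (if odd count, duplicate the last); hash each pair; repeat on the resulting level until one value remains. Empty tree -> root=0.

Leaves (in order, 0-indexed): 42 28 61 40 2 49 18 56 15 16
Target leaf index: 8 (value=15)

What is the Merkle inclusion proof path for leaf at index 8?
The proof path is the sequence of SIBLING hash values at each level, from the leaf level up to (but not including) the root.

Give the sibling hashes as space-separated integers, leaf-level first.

L0 (leaves): [42, 28, 61, 40, 2, 49, 18, 56, 15, 16], target index=8
L1: h(42,28)=(42*31+28)%997=333 [pair 0] h(61,40)=(61*31+40)%997=934 [pair 1] h(2,49)=(2*31+49)%997=111 [pair 2] h(18,56)=(18*31+56)%997=614 [pair 3] h(15,16)=(15*31+16)%997=481 [pair 4] -> [333, 934, 111, 614, 481]
  Sibling for proof at L0: 16
L2: h(333,934)=(333*31+934)%997=290 [pair 0] h(111,614)=(111*31+614)%997=67 [pair 1] h(481,481)=(481*31+481)%997=437 [pair 2] -> [290, 67, 437]
  Sibling for proof at L1: 481
L3: h(290,67)=(290*31+67)%997=84 [pair 0] h(437,437)=(437*31+437)%997=26 [pair 1] -> [84, 26]
  Sibling for proof at L2: 437
L4: h(84,26)=(84*31+26)%997=636 [pair 0] -> [636]
  Sibling for proof at L3: 84
Root: 636
Proof path (sibling hashes from leaf to root): [16, 481, 437, 84]

Answer: 16 481 437 84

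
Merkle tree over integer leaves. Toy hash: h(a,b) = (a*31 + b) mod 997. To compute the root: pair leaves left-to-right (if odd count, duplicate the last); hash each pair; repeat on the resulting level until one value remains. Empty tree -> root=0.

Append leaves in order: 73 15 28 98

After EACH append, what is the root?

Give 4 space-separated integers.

After append 73 (leaves=[73]):
  L0: [73]
  root=73
After append 15 (leaves=[73, 15]):
  L0: [73, 15]
  L1: h(73,15)=(73*31+15)%997=284 -> [284]
  root=284
After append 28 (leaves=[73, 15, 28]):
  L0: [73, 15, 28]
  L1: h(73,15)=(73*31+15)%997=284 h(28,28)=(28*31+28)%997=896 -> [284, 896]
  L2: h(284,896)=(284*31+896)%997=727 -> [727]
  root=727
After append 98 (leaves=[73, 15, 28, 98]):
  L0: [73, 15, 28, 98]
  L1: h(73,15)=(73*31+15)%997=284 h(28,98)=(28*31+98)%997=966 -> [284, 966]
  L2: h(284,966)=(284*31+966)%997=797 -> [797]
  root=797

Answer: 73 284 727 797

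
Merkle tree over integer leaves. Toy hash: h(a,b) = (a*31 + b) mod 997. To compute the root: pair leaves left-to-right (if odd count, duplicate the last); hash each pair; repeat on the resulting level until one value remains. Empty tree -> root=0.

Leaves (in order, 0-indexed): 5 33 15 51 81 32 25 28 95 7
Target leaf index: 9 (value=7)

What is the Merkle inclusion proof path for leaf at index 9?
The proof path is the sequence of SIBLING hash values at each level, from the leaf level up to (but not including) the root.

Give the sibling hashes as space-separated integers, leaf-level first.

L0 (leaves): [5, 33, 15, 51, 81, 32, 25, 28, 95, 7], target index=9
L1: h(5,33)=(5*31+33)%997=188 [pair 0] h(15,51)=(15*31+51)%997=516 [pair 1] h(81,32)=(81*31+32)%997=549 [pair 2] h(25,28)=(25*31+28)%997=803 [pair 3] h(95,7)=(95*31+7)%997=958 [pair 4] -> [188, 516, 549, 803, 958]
  Sibling for proof at L0: 95
L2: h(188,516)=(188*31+516)%997=362 [pair 0] h(549,803)=(549*31+803)%997=873 [pair 1] h(958,958)=(958*31+958)%997=746 [pair 2] -> [362, 873, 746]
  Sibling for proof at L1: 958
L3: h(362,873)=(362*31+873)%997=131 [pair 0] h(746,746)=(746*31+746)%997=941 [pair 1] -> [131, 941]
  Sibling for proof at L2: 746
L4: h(131,941)=(131*31+941)%997=17 [pair 0] -> [17]
  Sibling for proof at L3: 131
Root: 17
Proof path (sibling hashes from leaf to root): [95, 958, 746, 131]

Answer: 95 958 746 131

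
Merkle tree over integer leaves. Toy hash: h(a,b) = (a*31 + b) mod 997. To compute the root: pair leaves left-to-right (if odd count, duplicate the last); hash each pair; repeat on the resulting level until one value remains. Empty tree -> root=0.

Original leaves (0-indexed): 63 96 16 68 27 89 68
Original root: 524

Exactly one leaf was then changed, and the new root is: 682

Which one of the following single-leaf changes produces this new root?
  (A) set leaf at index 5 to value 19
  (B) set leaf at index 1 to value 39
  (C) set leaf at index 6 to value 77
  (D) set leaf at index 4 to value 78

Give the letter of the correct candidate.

Original leaves: [63, 96, 16, 68, 27, 89, 68]
Target new root: 682
Try each candidate change and compute the resulting root:
Candidate A: set leaf[5] = 19 -> leaves = [63, 96, 16, 68, 27, 19, 68]
  L0: [63, 96, 16, 68, 27, 19, 68]
  L1: h(63,96)=(63*31+96)%997=55 h(16,68)=(16*31+68)%997=564 h(27,19)=(27*31+19)%997=856 h(68,68)=(68*31+68)%997=182 -> [55, 564, 856, 182]
  L2: h(55,564)=(55*31+564)%997=275 h(856,182)=(856*31+182)%997=796 -> [275, 796]
  L3: h(275,796)=(275*31+796)%997=348 -> [348]
  root = 348 != target 682
Candidate B: set leaf[1] = 39 -> leaves = [63, 39, 16, 68, 27, 89, 68]
  L0: [63, 39, 16, 68, 27, 89, 68]
  L1: h(63,39)=(63*31+39)%997=995 h(16,68)=(16*31+68)%997=564 h(27,89)=(27*31+89)%997=926 h(68,68)=(68*31+68)%997=182 -> [995, 564, 926, 182]
  L2: h(995,564)=(995*31+564)%997=502 h(926,182)=(926*31+182)%997=972 -> [502, 972]
  L3: h(502,972)=(502*31+972)%997=582 -> [582]
  root = 582 != target 682
Candidate C: set leaf[6] = 77 -> leaves = [63, 96, 16, 68, 27, 89, 77]
  L0: [63, 96, 16, 68, 27, 89, 77]
  L1: h(63,96)=(63*31+96)%997=55 h(16,68)=(16*31+68)%997=564 h(27,89)=(27*31+89)%997=926 h(77,77)=(77*31+77)%997=470 -> [55, 564, 926, 470]
  L2: h(55,564)=(55*31+564)%997=275 h(926,470)=(926*31+470)%997=263 -> [275, 263]
  L3: h(275,263)=(275*31+263)%997=812 -> [812]
  root = 812 != target 682
Candidate D: set leaf[4] = 78 -> leaves = [63, 96, 16, 68, 78, 89, 68]
  L0: [63, 96, 16, 68, 78, 89, 68]
  L1: h(63,96)=(63*31+96)%997=55 h(16,68)=(16*31+68)%997=564 h(78,89)=(78*31+89)%997=513 h(68,68)=(68*31+68)%997=182 -> [55, 564, 513, 182]
  L2: h(55,564)=(55*31+564)%997=275 h(513,182)=(513*31+182)%997=133 -> [275, 133]
  L3: h(275,133)=(275*31+133)%997=682 -> [682]
  root = 682 == target 682  ** MATCH **
Candidate D produces the target root.

Answer: D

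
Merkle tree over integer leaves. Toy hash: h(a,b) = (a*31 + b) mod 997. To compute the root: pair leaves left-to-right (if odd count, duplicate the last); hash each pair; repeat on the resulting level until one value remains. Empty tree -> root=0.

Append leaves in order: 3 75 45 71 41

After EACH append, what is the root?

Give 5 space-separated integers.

After append 3 (leaves=[3]):
  L0: [3]
  root=3
After append 75 (leaves=[3, 75]):
  L0: [3, 75]
  L1: h(3,75)=(3*31+75)%997=168 -> [168]
  root=168
After append 45 (leaves=[3, 75, 45]):
  L0: [3, 75, 45]
  L1: h(3,75)=(3*31+75)%997=168 h(45,45)=(45*31+45)%997=443 -> [168, 443]
  L2: h(168,443)=(168*31+443)%997=666 -> [666]
  root=666
After append 71 (leaves=[3, 75, 45, 71]):
  L0: [3, 75, 45, 71]
  L1: h(3,75)=(3*31+75)%997=168 h(45,71)=(45*31+71)%997=469 -> [168, 469]
  L2: h(168,469)=(168*31+469)%997=692 -> [692]
  root=692
After append 41 (leaves=[3, 75, 45, 71, 41]):
  L0: [3, 75, 45, 71, 41]
  L1: h(3,75)=(3*31+75)%997=168 h(45,71)=(45*31+71)%997=469 h(41,41)=(41*31+41)%997=315 -> [168, 469, 315]
  L2: h(168,469)=(168*31+469)%997=692 h(315,315)=(315*31+315)%997=110 -> [692, 110]
  L3: h(692,110)=(692*31+110)%997=625 -> [625]
  root=625

Answer: 3 168 666 692 625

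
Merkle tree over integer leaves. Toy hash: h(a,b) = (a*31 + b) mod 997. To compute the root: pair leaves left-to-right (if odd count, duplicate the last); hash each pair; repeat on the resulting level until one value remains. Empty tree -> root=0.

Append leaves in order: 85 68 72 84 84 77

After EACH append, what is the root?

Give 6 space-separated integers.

Answer: 85 709 355 367 684 460

Derivation:
After append 85 (leaves=[85]):
  L0: [85]
  root=85
After append 68 (leaves=[85, 68]):
  L0: [85, 68]
  L1: h(85,68)=(85*31+68)%997=709 -> [709]
  root=709
After append 72 (leaves=[85, 68, 72]):
  L0: [85, 68, 72]
  L1: h(85,68)=(85*31+68)%997=709 h(72,72)=(72*31+72)%997=310 -> [709, 310]
  L2: h(709,310)=(709*31+310)%997=355 -> [355]
  root=355
After append 84 (leaves=[85, 68, 72, 84]):
  L0: [85, 68, 72, 84]
  L1: h(85,68)=(85*31+68)%997=709 h(72,84)=(72*31+84)%997=322 -> [709, 322]
  L2: h(709,322)=(709*31+322)%997=367 -> [367]
  root=367
After append 84 (leaves=[85, 68, 72, 84, 84]):
  L0: [85, 68, 72, 84, 84]
  L1: h(85,68)=(85*31+68)%997=709 h(72,84)=(72*31+84)%997=322 h(84,84)=(84*31+84)%997=694 -> [709, 322, 694]
  L2: h(709,322)=(709*31+322)%997=367 h(694,694)=(694*31+694)%997=274 -> [367, 274]
  L3: h(367,274)=(367*31+274)%997=684 -> [684]
  root=684
After append 77 (leaves=[85, 68, 72, 84, 84, 77]):
  L0: [85, 68, 72, 84, 84, 77]
  L1: h(85,68)=(85*31+68)%997=709 h(72,84)=(72*31+84)%997=322 h(84,77)=(84*31+77)%997=687 -> [709, 322, 687]
  L2: h(709,322)=(709*31+322)%997=367 h(687,687)=(687*31+687)%997=50 -> [367, 50]
  L3: h(367,50)=(367*31+50)%997=460 -> [460]
  root=460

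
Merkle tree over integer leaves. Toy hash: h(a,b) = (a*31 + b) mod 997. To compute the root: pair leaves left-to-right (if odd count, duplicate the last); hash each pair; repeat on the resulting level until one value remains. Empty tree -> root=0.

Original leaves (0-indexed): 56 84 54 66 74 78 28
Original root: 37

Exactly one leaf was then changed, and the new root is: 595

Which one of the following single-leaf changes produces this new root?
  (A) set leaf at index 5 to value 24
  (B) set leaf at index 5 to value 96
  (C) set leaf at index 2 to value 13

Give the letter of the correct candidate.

Original leaves: [56, 84, 54, 66, 74, 78, 28]
Target new root: 595
Try each candidate change and compute the resulting root:
Candidate A: set leaf[5] = 24 -> leaves = [56, 84, 54, 66, 74, 24, 28]
  L0: [56, 84, 54, 66, 74, 24, 28]
  L1: h(56,84)=(56*31+84)%997=823 h(54,66)=(54*31+66)%997=743 h(74,24)=(74*31+24)%997=324 h(28,28)=(28*31+28)%997=896 -> [823, 743, 324, 896]
  L2: h(823,743)=(823*31+743)%997=334 h(324,896)=(324*31+896)%997=970 -> [334, 970]
  L3: h(334,970)=(334*31+970)%997=357 -> [357]
  root = 357 != target 595
Candidate B: set leaf[5] = 96 -> leaves = [56, 84, 54, 66, 74, 96, 28]
  L0: [56, 84, 54, 66, 74, 96, 28]
  L1: h(56,84)=(56*31+84)%997=823 h(54,66)=(54*31+66)%997=743 h(74,96)=(74*31+96)%997=396 h(28,28)=(28*31+28)%997=896 -> [823, 743, 396, 896]
  L2: h(823,743)=(823*31+743)%997=334 h(396,896)=(396*31+896)%997=211 -> [334, 211]
  L3: h(334,211)=(334*31+211)%997=595 -> [595]
  root = 595 == target 595  ** MATCH **
Candidate C: set leaf[2] = 13 -> leaves = [56, 84, 13, 66, 74, 78, 28]
  L0: [56, 84, 13, 66, 74, 78, 28]
  L1: h(56,84)=(56*31+84)%997=823 h(13,66)=(13*31+66)%997=469 h(74,78)=(74*31+78)%997=378 h(28,28)=(28*31+28)%997=896 -> [823, 469, 378, 896]
  L2: h(823,469)=(823*31+469)%997=60 h(378,896)=(378*31+896)%997=650 -> [60, 650]
  L3: h(60,650)=(60*31+650)%997=516 -> [516]
  root = 516 != target 595
Candidate B produces the target root.

Answer: B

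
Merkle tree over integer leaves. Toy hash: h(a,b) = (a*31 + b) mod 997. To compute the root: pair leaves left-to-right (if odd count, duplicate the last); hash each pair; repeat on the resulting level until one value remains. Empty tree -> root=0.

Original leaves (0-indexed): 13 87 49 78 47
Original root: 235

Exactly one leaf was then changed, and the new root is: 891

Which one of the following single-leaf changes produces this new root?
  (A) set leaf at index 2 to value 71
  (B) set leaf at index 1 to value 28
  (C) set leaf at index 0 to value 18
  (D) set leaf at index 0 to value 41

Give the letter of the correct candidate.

Answer: D

Derivation:
Original leaves: [13, 87, 49, 78, 47]
Target new root: 891
Try each candidate change and compute the resulting root:
Candidate A: set leaf[2] = 71 -> leaves = [13, 87, 71, 78, 47]
  L0: [13, 87, 71, 78, 47]
  L1: h(13,87)=(13*31+87)%997=490 h(71,78)=(71*31+78)%997=285 h(47,47)=(47*31+47)%997=507 -> [490, 285, 507]
  L2: h(490,285)=(490*31+285)%997=520 h(507,507)=(507*31+507)%997=272 -> [520, 272]
  L3: h(520,272)=(520*31+272)%997=440 -> [440]
  root = 440 != target 891
Candidate B: set leaf[1] = 28 -> leaves = [13, 28, 49, 78, 47]
  L0: [13, 28, 49, 78, 47]
  L1: h(13,28)=(13*31+28)%997=431 h(49,78)=(49*31+78)%997=600 h(47,47)=(47*31+47)%997=507 -> [431, 600, 507]
  L2: h(431,600)=(431*31+600)%997=3 h(507,507)=(507*31+507)%997=272 -> [3, 272]
  L3: h(3,272)=(3*31+272)%997=365 -> [365]
  root = 365 != target 891
Candidate C: set leaf[0] = 18 -> leaves = [18, 87, 49, 78, 47]
  L0: [18, 87, 49, 78, 47]
  L1: h(18,87)=(18*31+87)%997=645 h(49,78)=(49*31+78)%997=600 h(47,47)=(47*31+47)%997=507 -> [645, 600, 507]
  L2: h(645,600)=(645*31+600)%997=655 h(507,507)=(507*31+507)%997=272 -> [655, 272]
  L3: h(655,272)=(655*31+272)%997=637 -> [637]
  root = 637 != target 891
Candidate D: set leaf[0] = 41 -> leaves = [41, 87, 49, 78, 47]
  L0: [41, 87, 49, 78, 47]
  L1: h(41,87)=(41*31+87)%997=361 h(49,78)=(49*31+78)%997=600 h(47,47)=(47*31+47)%997=507 -> [361, 600, 507]
  L2: h(361,600)=(361*31+600)%997=824 h(507,507)=(507*31+507)%997=272 -> [824, 272]
  L3: h(824,272)=(824*31+272)%997=891 -> [891]
  root = 891 == target 891  ** MATCH **
Candidate D produces the target root.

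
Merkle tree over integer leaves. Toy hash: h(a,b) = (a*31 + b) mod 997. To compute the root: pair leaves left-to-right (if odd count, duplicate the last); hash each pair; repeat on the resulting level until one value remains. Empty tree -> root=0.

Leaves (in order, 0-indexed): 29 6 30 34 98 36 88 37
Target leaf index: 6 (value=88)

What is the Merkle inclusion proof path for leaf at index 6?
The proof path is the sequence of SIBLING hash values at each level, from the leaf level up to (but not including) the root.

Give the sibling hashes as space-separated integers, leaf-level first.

Answer: 37 83 106

Derivation:
L0 (leaves): [29, 6, 30, 34, 98, 36, 88, 37], target index=6
L1: h(29,6)=(29*31+6)%997=905 [pair 0] h(30,34)=(30*31+34)%997=964 [pair 1] h(98,36)=(98*31+36)%997=83 [pair 2] h(88,37)=(88*31+37)%997=771 [pair 3] -> [905, 964, 83, 771]
  Sibling for proof at L0: 37
L2: h(905,964)=(905*31+964)%997=106 [pair 0] h(83,771)=(83*31+771)%997=353 [pair 1] -> [106, 353]
  Sibling for proof at L1: 83
L3: h(106,353)=(106*31+353)%997=648 [pair 0] -> [648]
  Sibling for proof at L2: 106
Root: 648
Proof path (sibling hashes from leaf to root): [37, 83, 106]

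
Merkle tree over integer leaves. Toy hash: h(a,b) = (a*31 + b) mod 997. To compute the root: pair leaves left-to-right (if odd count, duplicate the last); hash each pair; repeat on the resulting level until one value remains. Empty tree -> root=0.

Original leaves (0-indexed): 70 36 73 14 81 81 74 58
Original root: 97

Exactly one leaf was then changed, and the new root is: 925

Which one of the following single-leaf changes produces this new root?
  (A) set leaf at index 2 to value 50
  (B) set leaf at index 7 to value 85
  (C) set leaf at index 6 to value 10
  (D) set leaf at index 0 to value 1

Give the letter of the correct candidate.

Answer: A

Derivation:
Original leaves: [70, 36, 73, 14, 81, 81, 74, 58]
Target new root: 925
Try each candidate change and compute the resulting root:
Candidate A: set leaf[2] = 50 -> leaves = [70, 36, 50, 14, 81, 81, 74, 58]
  L0: [70, 36, 50, 14, 81, 81, 74, 58]
  L1: h(70,36)=(70*31+36)%997=212 h(50,14)=(50*31+14)%997=567 h(81,81)=(81*31+81)%997=598 h(74,58)=(74*31+58)%997=358 -> [212, 567, 598, 358]
  L2: h(212,567)=(212*31+567)%997=160 h(598,358)=(598*31+358)%997=950 -> [160, 950]
  L3: h(160,950)=(160*31+950)%997=925 -> [925]
  root = 925 == target 925  ** MATCH **
Candidate B: set leaf[7] = 85 -> leaves = [70, 36, 73, 14, 81, 81, 74, 85]
  L0: [70, 36, 73, 14, 81, 81, 74, 85]
  L1: h(70,36)=(70*31+36)%997=212 h(73,14)=(73*31+14)%997=283 h(81,81)=(81*31+81)%997=598 h(74,85)=(74*31+85)%997=385 -> [212, 283, 598, 385]
  L2: h(212,283)=(212*31+283)%997=873 h(598,385)=(598*31+385)%997=977 -> [873, 977]
  L3: h(873,977)=(873*31+977)%997=124 -> [124]
  root = 124 != target 925
Candidate C: set leaf[6] = 10 -> leaves = [70, 36, 73, 14, 81, 81, 10, 58]
  L0: [70, 36, 73, 14, 81, 81, 10, 58]
  L1: h(70,36)=(70*31+36)%997=212 h(73,14)=(73*31+14)%997=283 h(81,81)=(81*31+81)%997=598 h(10,58)=(10*31+58)%997=368 -> [212, 283, 598, 368]
  L2: h(212,283)=(212*31+283)%997=873 h(598,368)=(598*31+368)%997=960 -> [873, 960]
  L3: h(873,960)=(873*31+960)%997=107 -> [107]
  root = 107 != target 925
Candidate D: set leaf[0] = 1 -> leaves = [1, 36, 73, 14, 81, 81, 74, 58]
  L0: [1, 36, 73, 14, 81, 81, 74, 58]
  L1: h(1,36)=(1*31+36)%997=67 h(73,14)=(73*31+14)%997=283 h(81,81)=(81*31+81)%997=598 h(74,58)=(74*31+58)%997=358 -> [67, 283, 598, 358]
  L2: h(67,283)=(67*31+283)%997=366 h(598,358)=(598*31+358)%997=950 -> [366, 950]
  L3: h(366,950)=(366*31+950)%997=332 -> [332]
  root = 332 != target 925
Candidate A produces the target root.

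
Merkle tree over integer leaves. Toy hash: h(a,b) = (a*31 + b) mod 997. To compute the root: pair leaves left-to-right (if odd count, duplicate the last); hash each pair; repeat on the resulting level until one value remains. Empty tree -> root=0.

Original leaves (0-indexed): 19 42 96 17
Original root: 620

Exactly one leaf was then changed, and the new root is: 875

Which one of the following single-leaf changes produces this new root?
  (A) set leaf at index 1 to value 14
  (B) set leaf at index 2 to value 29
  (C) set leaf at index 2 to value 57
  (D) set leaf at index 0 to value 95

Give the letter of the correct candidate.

Answer: D

Derivation:
Original leaves: [19, 42, 96, 17]
Target new root: 875
Try each candidate change and compute the resulting root:
Candidate A: set leaf[1] = 14 -> leaves = [19, 14, 96, 17]
  L0: [19, 14, 96, 17]
  L1: h(19,14)=(19*31+14)%997=603 h(96,17)=(96*31+17)%997=2 -> [603, 2]
  L2: h(603,2)=(603*31+2)%997=749 -> [749]
  root = 749 != target 875
Candidate B: set leaf[2] = 29 -> leaves = [19, 42, 29, 17]
  L0: [19, 42, 29, 17]
  L1: h(19,42)=(19*31+42)%997=631 h(29,17)=(29*31+17)%997=916 -> [631, 916]
  L2: h(631,916)=(631*31+916)%997=537 -> [537]
  root = 537 != target 875
Candidate C: set leaf[2] = 57 -> leaves = [19, 42, 57, 17]
  L0: [19, 42, 57, 17]
  L1: h(19,42)=(19*31+42)%997=631 h(57,17)=(57*31+17)%997=787 -> [631, 787]
  L2: h(631,787)=(631*31+787)%997=408 -> [408]
  root = 408 != target 875
Candidate D: set leaf[0] = 95 -> leaves = [95, 42, 96, 17]
  L0: [95, 42, 96, 17]
  L1: h(95,42)=(95*31+42)%997=993 h(96,17)=(96*31+17)%997=2 -> [993, 2]
  L2: h(993,2)=(993*31+2)%997=875 -> [875]
  root = 875 == target 875  ** MATCH **
Candidate D produces the target root.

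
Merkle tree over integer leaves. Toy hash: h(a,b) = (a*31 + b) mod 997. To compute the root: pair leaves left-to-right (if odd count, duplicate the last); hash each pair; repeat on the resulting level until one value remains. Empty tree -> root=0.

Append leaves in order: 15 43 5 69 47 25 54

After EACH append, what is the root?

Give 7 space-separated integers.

Answer: 15 508 953 20 892 188 434

Derivation:
After append 15 (leaves=[15]):
  L0: [15]
  root=15
After append 43 (leaves=[15, 43]):
  L0: [15, 43]
  L1: h(15,43)=(15*31+43)%997=508 -> [508]
  root=508
After append 5 (leaves=[15, 43, 5]):
  L0: [15, 43, 5]
  L1: h(15,43)=(15*31+43)%997=508 h(5,5)=(5*31+5)%997=160 -> [508, 160]
  L2: h(508,160)=(508*31+160)%997=953 -> [953]
  root=953
After append 69 (leaves=[15, 43, 5, 69]):
  L0: [15, 43, 5, 69]
  L1: h(15,43)=(15*31+43)%997=508 h(5,69)=(5*31+69)%997=224 -> [508, 224]
  L2: h(508,224)=(508*31+224)%997=20 -> [20]
  root=20
After append 47 (leaves=[15, 43, 5, 69, 47]):
  L0: [15, 43, 5, 69, 47]
  L1: h(15,43)=(15*31+43)%997=508 h(5,69)=(5*31+69)%997=224 h(47,47)=(47*31+47)%997=507 -> [508, 224, 507]
  L2: h(508,224)=(508*31+224)%997=20 h(507,507)=(507*31+507)%997=272 -> [20, 272]
  L3: h(20,272)=(20*31+272)%997=892 -> [892]
  root=892
After append 25 (leaves=[15, 43, 5, 69, 47, 25]):
  L0: [15, 43, 5, 69, 47, 25]
  L1: h(15,43)=(15*31+43)%997=508 h(5,69)=(5*31+69)%997=224 h(47,25)=(47*31+25)%997=485 -> [508, 224, 485]
  L2: h(508,224)=(508*31+224)%997=20 h(485,485)=(485*31+485)%997=565 -> [20, 565]
  L3: h(20,565)=(20*31+565)%997=188 -> [188]
  root=188
After append 54 (leaves=[15, 43, 5, 69, 47, 25, 54]):
  L0: [15, 43, 5, 69, 47, 25, 54]
  L1: h(15,43)=(15*31+43)%997=508 h(5,69)=(5*31+69)%997=224 h(47,25)=(47*31+25)%997=485 h(54,54)=(54*31+54)%997=731 -> [508, 224, 485, 731]
  L2: h(508,224)=(508*31+224)%997=20 h(485,731)=(485*31+731)%997=811 -> [20, 811]
  L3: h(20,811)=(20*31+811)%997=434 -> [434]
  root=434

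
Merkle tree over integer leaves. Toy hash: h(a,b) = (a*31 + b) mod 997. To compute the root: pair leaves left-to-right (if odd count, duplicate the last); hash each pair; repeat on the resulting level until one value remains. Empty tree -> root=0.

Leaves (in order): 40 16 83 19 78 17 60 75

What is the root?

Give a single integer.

L0: [40, 16, 83, 19, 78, 17, 60, 75]
L1: h(40,16)=(40*31+16)%997=259 h(83,19)=(83*31+19)%997=598 h(78,17)=(78*31+17)%997=441 h(60,75)=(60*31+75)%997=938 -> [259, 598, 441, 938]
L2: h(259,598)=(259*31+598)%997=651 h(441,938)=(441*31+938)%997=651 -> [651, 651]
L3: h(651,651)=(651*31+651)%997=892 -> [892]

Answer: 892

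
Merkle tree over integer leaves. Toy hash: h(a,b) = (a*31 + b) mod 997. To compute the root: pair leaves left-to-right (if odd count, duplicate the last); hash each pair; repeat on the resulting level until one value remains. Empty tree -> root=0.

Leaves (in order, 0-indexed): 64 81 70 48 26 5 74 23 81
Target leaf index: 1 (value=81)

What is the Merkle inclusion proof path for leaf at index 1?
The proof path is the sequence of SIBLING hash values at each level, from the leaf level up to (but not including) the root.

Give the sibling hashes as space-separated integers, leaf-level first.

L0 (leaves): [64, 81, 70, 48, 26, 5, 74, 23, 81], target index=1
L1: h(64,81)=(64*31+81)%997=71 [pair 0] h(70,48)=(70*31+48)%997=224 [pair 1] h(26,5)=(26*31+5)%997=811 [pair 2] h(74,23)=(74*31+23)%997=323 [pair 3] h(81,81)=(81*31+81)%997=598 [pair 4] -> [71, 224, 811, 323, 598]
  Sibling for proof at L0: 64
L2: h(71,224)=(71*31+224)%997=431 [pair 0] h(811,323)=(811*31+323)%997=539 [pair 1] h(598,598)=(598*31+598)%997=193 [pair 2] -> [431, 539, 193]
  Sibling for proof at L1: 224
L3: h(431,539)=(431*31+539)%997=939 [pair 0] h(193,193)=(193*31+193)%997=194 [pair 1] -> [939, 194]
  Sibling for proof at L2: 539
L4: h(939,194)=(939*31+194)%997=390 [pair 0] -> [390]
  Sibling for proof at L3: 194
Root: 390
Proof path (sibling hashes from leaf to root): [64, 224, 539, 194]

Answer: 64 224 539 194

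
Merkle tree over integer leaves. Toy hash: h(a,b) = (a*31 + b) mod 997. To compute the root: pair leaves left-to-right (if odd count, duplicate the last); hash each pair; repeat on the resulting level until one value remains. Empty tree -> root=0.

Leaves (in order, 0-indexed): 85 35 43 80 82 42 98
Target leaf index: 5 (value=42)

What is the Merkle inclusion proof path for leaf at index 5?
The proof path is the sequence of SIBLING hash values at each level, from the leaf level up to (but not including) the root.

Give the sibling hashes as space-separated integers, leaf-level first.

Answer: 82 145 435

Derivation:
L0 (leaves): [85, 35, 43, 80, 82, 42, 98], target index=5
L1: h(85,35)=(85*31+35)%997=676 [pair 0] h(43,80)=(43*31+80)%997=416 [pair 1] h(82,42)=(82*31+42)%997=590 [pair 2] h(98,98)=(98*31+98)%997=145 [pair 3] -> [676, 416, 590, 145]
  Sibling for proof at L0: 82
L2: h(676,416)=(676*31+416)%997=435 [pair 0] h(590,145)=(590*31+145)%997=489 [pair 1] -> [435, 489]
  Sibling for proof at L1: 145
L3: h(435,489)=(435*31+489)%997=16 [pair 0] -> [16]
  Sibling for proof at L2: 435
Root: 16
Proof path (sibling hashes from leaf to root): [82, 145, 435]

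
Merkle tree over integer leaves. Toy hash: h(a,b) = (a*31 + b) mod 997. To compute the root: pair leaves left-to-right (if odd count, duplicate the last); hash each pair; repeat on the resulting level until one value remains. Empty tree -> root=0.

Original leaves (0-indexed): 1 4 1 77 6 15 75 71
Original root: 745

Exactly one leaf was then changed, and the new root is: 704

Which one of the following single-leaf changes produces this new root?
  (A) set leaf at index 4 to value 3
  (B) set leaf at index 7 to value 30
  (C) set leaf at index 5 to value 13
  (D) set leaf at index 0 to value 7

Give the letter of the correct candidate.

Answer: B

Derivation:
Original leaves: [1, 4, 1, 77, 6, 15, 75, 71]
Target new root: 704
Try each candidate change and compute the resulting root:
Candidate A: set leaf[4] = 3 -> leaves = [1, 4, 1, 77, 3, 15, 75, 71]
  L0: [1, 4, 1, 77, 3, 15, 75, 71]
  L1: h(1,4)=(1*31+4)%997=35 h(1,77)=(1*31+77)%997=108 h(3,15)=(3*31+15)%997=108 h(75,71)=(75*31+71)%997=402 -> [35, 108, 108, 402]
  L2: h(35,108)=(35*31+108)%997=196 h(108,402)=(108*31+402)%997=759 -> [196, 759]
  L3: h(196,759)=(196*31+759)%997=853 -> [853]
  root = 853 != target 704
Candidate B: set leaf[7] = 30 -> leaves = [1, 4, 1, 77, 6, 15, 75, 30]
  L0: [1, 4, 1, 77, 6, 15, 75, 30]
  L1: h(1,4)=(1*31+4)%997=35 h(1,77)=(1*31+77)%997=108 h(6,15)=(6*31+15)%997=201 h(75,30)=(75*31+30)%997=361 -> [35, 108, 201, 361]
  L2: h(35,108)=(35*31+108)%997=196 h(201,361)=(201*31+361)%997=610 -> [196, 610]
  L3: h(196,610)=(196*31+610)%997=704 -> [704]
  root = 704 == target 704  ** MATCH **
Candidate C: set leaf[5] = 13 -> leaves = [1, 4, 1, 77, 6, 13, 75, 71]
  L0: [1, 4, 1, 77, 6, 13, 75, 71]
  L1: h(1,4)=(1*31+4)%997=35 h(1,77)=(1*31+77)%997=108 h(6,13)=(6*31+13)%997=199 h(75,71)=(75*31+71)%997=402 -> [35, 108, 199, 402]
  L2: h(35,108)=(35*31+108)%997=196 h(199,402)=(199*31+402)%997=589 -> [196, 589]
  L3: h(196,589)=(196*31+589)%997=683 -> [683]
  root = 683 != target 704
Candidate D: set leaf[0] = 7 -> leaves = [7, 4, 1, 77, 6, 15, 75, 71]
  L0: [7, 4, 1, 77, 6, 15, 75, 71]
  L1: h(7,4)=(7*31+4)%997=221 h(1,77)=(1*31+77)%997=108 h(6,15)=(6*31+15)%997=201 h(75,71)=(75*31+71)%997=402 -> [221, 108, 201, 402]
  L2: h(221,108)=(221*31+108)%997=977 h(201,402)=(201*31+402)%997=651 -> [977, 651]
  L3: h(977,651)=(977*31+651)%997=31 -> [31]
  root = 31 != target 704
Candidate B produces the target root.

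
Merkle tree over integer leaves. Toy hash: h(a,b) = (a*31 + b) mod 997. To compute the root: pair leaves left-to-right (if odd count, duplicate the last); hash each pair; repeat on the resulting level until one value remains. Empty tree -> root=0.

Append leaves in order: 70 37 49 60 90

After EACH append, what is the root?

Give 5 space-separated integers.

After append 70 (leaves=[70]):
  L0: [70]
  root=70
After append 37 (leaves=[70, 37]):
  L0: [70, 37]
  L1: h(70,37)=(70*31+37)%997=213 -> [213]
  root=213
After append 49 (leaves=[70, 37, 49]):
  L0: [70, 37, 49]
  L1: h(70,37)=(70*31+37)%997=213 h(49,49)=(49*31+49)%997=571 -> [213, 571]
  L2: h(213,571)=(213*31+571)%997=195 -> [195]
  root=195
After append 60 (leaves=[70, 37, 49, 60]):
  L0: [70, 37, 49, 60]
  L1: h(70,37)=(70*31+37)%997=213 h(49,60)=(49*31+60)%997=582 -> [213, 582]
  L2: h(213,582)=(213*31+582)%997=206 -> [206]
  root=206
After append 90 (leaves=[70, 37, 49, 60, 90]):
  L0: [70, 37, 49, 60, 90]
  L1: h(70,37)=(70*31+37)%997=213 h(49,60)=(49*31+60)%997=582 h(90,90)=(90*31+90)%997=886 -> [213, 582, 886]
  L2: h(213,582)=(213*31+582)%997=206 h(886,886)=(886*31+886)%997=436 -> [206, 436]
  L3: h(206,436)=(206*31+436)%997=840 -> [840]
  root=840

Answer: 70 213 195 206 840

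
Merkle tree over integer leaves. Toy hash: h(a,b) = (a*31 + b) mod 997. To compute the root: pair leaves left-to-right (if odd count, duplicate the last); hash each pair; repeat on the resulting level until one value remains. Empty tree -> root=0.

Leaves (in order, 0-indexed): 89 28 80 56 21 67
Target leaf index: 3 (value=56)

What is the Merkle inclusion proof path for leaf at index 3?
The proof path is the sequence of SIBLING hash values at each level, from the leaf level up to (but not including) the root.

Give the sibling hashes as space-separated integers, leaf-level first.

Answer: 80 793 45

Derivation:
L0 (leaves): [89, 28, 80, 56, 21, 67], target index=3
L1: h(89,28)=(89*31+28)%997=793 [pair 0] h(80,56)=(80*31+56)%997=542 [pair 1] h(21,67)=(21*31+67)%997=718 [pair 2] -> [793, 542, 718]
  Sibling for proof at L0: 80
L2: h(793,542)=(793*31+542)%997=200 [pair 0] h(718,718)=(718*31+718)%997=45 [pair 1] -> [200, 45]
  Sibling for proof at L1: 793
L3: h(200,45)=(200*31+45)%997=263 [pair 0] -> [263]
  Sibling for proof at L2: 45
Root: 263
Proof path (sibling hashes from leaf to root): [80, 793, 45]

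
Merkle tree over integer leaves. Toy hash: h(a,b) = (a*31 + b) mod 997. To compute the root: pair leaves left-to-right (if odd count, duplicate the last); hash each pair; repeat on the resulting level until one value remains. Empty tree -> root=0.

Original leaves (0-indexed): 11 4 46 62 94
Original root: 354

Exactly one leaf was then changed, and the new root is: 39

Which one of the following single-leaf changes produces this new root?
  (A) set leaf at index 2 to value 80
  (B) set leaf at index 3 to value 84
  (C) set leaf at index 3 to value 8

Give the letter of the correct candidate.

Answer: B

Derivation:
Original leaves: [11, 4, 46, 62, 94]
Target new root: 39
Try each candidate change and compute the resulting root:
Candidate A: set leaf[2] = 80 -> leaves = [11, 4, 80, 62, 94]
  L0: [11, 4, 80, 62, 94]
  L1: h(11,4)=(11*31+4)%997=345 h(80,62)=(80*31+62)%997=548 h(94,94)=(94*31+94)%997=17 -> [345, 548, 17]
  L2: h(345,548)=(345*31+548)%997=276 h(17,17)=(17*31+17)%997=544 -> [276, 544]
  L3: h(276,544)=(276*31+544)%997=127 -> [127]
  root = 127 != target 39
Candidate B: set leaf[3] = 84 -> leaves = [11, 4, 46, 84, 94]
  L0: [11, 4, 46, 84, 94]
  L1: h(11,4)=(11*31+4)%997=345 h(46,84)=(46*31+84)%997=513 h(94,94)=(94*31+94)%997=17 -> [345, 513, 17]
  L2: h(345,513)=(345*31+513)%997=241 h(17,17)=(17*31+17)%997=544 -> [241, 544]
  L3: h(241,544)=(241*31+544)%997=39 -> [39]
  root = 39 == target 39  ** MATCH **
Candidate C: set leaf[3] = 8 -> leaves = [11, 4, 46, 8, 94]
  L0: [11, 4, 46, 8, 94]
  L1: h(11,4)=(11*31+4)%997=345 h(46,8)=(46*31+8)%997=437 h(94,94)=(94*31+94)%997=17 -> [345, 437, 17]
  L2: h(345,437)=(345*31+437)%997=165 h(17,17)=(17*31+17)%997=544 -> [165, 544]
  L3: h(165,544)=(165*31+544)%997=674 -> [674]
  root = 674 != target 39
Candidate B produces the target root.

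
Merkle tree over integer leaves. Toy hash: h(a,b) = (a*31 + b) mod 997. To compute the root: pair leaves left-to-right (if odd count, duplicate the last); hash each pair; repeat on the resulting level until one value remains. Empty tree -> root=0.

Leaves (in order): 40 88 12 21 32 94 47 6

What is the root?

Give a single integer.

Answer: 501

Derivation:
L0: [40, 88, 12, 21, 32, 94, 47, 6]
L1: h(40,88)=(40*31+88)%997=331 h(12,21)=(12*31+21)%997=393 h(32,94)=(32*31+94)%997=89 h(47,6)=(47*31+6)%997=466 -> [331, 393, 89, 466]
L2: h(331,393)=(331*31+393)%997=684 h(89,466)=(89*31+466)%997=234 -> [684, 234]
L3: h(684,234)=(684*31+234)%997=501 -> [501]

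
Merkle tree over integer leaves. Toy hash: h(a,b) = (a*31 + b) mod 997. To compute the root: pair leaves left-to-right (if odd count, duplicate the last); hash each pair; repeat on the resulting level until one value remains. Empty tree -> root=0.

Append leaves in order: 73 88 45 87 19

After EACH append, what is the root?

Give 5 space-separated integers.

Answer: 73 357 543 585 702

Derivation:
After append 73 (leaves=[73]):
  L0: [73]
  root=73
After append 88 (leaves=[73, 88]):
  L0: [73, 88]
  L1: h(73,88)=(73*31+88)%997=357 -> [357]
  root=357
After append 45 (leaves=[73, 88, 45]):
  L0: [73, 88, 45]
  L1: h(73,88)=(73*31+88)%997=357 h(45,45)=(45*31+45)%997=443 -> [357, 443]
  L2: h(357,443)=(357*31+443)%997=543 -> [543]
  root=543
After append 87 (leaves=[73, 88, 45, 87]):
  L0: [73, 88, 45, 87]
  L1: h(73,88)=(73*31+88)%997=357 h(45,87)=(45*31+87)%997=485 -> [357, 485]
  L2: h(357,485)=(357*31+485)%997=585 -> [585]
  root=585
After append 19 (leaves=[73, 88, 45, 87, 19]):
  L0: [73, 88, 45, 87, 19]
  L1: h(73,88)=(73*31+88)%997=357 h(45,87)=(45*31+87)%997=485 h(19,19)=(19*31+19)%997=608 -> [357, 485, 608]
  L2: h(357,485)=(357*31+485)%997=585 h(608,608)=(608*31+608)%997=513 -> [585, 513]
  L3: h(585,513)=(585*31+513)%997=702 -> [702]
  root=702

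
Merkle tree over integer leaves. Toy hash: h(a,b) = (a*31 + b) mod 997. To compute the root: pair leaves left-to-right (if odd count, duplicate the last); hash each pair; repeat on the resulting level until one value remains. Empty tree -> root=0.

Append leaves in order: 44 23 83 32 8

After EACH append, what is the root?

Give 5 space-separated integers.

After append 44 (leaves=[44]):
  L0: [44]
  root=44
After append 23 (leaves=[44, 23]):
  L0: [44, 23]
  L1: h(44,23)=(44*31+23)%997=390 -> [390]
  root=390
After append 83 (leaves=[44, 23, 83]):
  L0: [44, 23, 83]
  L1: h(44,23)=(44*31+23)%997=390 h(83,83)=(83*31+83)%997=662 -> [390, 662]
  L2: h(390,662)=(390*31+662)%997=788 -> [788]
  root=788
After append 32 (leaves=[44, 23, 83, 32]):
  L0: [44, 23, 83, 32]
  L1: h(44,23)=(44*31+23)%997=390 h(83,32)=(83*31+32)%997=611 -> [390, 611]
  L2: h(390,611)=(390*31+611)%997=737 -> [737]
  root=737
After append 8 (leaves=[44, 23, 83, 32, 8]):
  L0: [44, 23, 83, 32, 8]
  L1: h(44,23)=(44*31+23)%997=390 h(83,32)=(83*31+32)%997=611 h(8,8)=(8*31+8)%997=256 -> [390, 611, 256]
  L2: h(390,611)=(390*31+611)%997=737 h(256,256)=(256*31+256)%997=216 -> [737, 216]
  L3: h(737,216)=(737*31+216)%997=132 -> [132]
  root=132

Answer: 44 390 788 737 132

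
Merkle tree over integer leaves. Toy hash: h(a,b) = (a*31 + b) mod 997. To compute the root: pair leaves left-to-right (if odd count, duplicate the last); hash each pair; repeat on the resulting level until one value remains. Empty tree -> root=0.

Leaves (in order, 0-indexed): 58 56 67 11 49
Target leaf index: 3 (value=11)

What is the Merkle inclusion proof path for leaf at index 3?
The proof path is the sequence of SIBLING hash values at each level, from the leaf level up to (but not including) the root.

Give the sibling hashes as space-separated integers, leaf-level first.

Answer: 67 857 326

Derivation:
L0 (leaves): [58, 56, 67, 11, 49], target index=3
L1: h(58,56)=(58*31+56)%997=857 [pair 0] h(67,11)=(67*31+11)%997=94 [pair 1] h(49,49)=(49*31+49)%997=571 [pair 2] -> [857, 94, 571]
  Sibling for proof at L0: 67
L2: h(857,94)=(857*31+94)%997=739 [pair 0] h(571,571)=(571*31+571)%997=326 [pair 1] -> [739, 326]
  Sibling for proof at L1: 857
L3: h(739,326)=(739*31+326)%997=304 [pair 0] -> [304]
  Sibling for proof at L2: 326
Root: 304
Proof path (sibling hashes from leaf to root): [67, 857, 326]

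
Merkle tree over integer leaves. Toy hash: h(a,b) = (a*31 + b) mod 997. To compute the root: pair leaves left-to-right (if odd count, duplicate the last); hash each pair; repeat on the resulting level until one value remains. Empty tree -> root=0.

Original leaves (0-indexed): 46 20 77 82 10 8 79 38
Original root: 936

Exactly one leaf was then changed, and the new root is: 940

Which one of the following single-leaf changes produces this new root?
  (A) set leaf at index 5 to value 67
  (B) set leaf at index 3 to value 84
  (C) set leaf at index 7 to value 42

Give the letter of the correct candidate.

Answer: C

Derivation:
Original leaves: [46, 20, 77, 82, 10, 8, 79, 38]
Target new root: 940
Try each candidate change and compute the resulting root:
Candidate A: set leaf[5] = 67 -> leaves = [46, 20, 77, 82, 10, 67, 79, 38]
  L0: [46, 20, 77, 82, 10, 67, 79, 38]
  L1: h(46,20)=(46*31+20)%997=449 h(77,82)=(77*31+82)%997=475 h(10,67)=(10*31+67)%997=377 h(79,38)=(79*31+38)%997=493 -> [449, 475, 377, 493]
  L2: h(449,475)=(449*31+475)%997=436 h(377,493)=(377*31+493)%997=216 -> [436, 216]
  L3: h(436,216)=(436*31+216)%997=771 -> [771]
  root = 771 != target 940
Candidate B: set leaf[3] = 84 -> leaves = [46, 20, 77, 84, 10, 8, 79, 38]
  L0: [46, 20, 77, 84, 10, 8, 79, 38]
  L1: h(46,20)=(46*31+20)%997=449 h(77,84)=(77*31+84)%997=477 h(10,8)=(10*31+8)%997=318 h(79,38)=(79*31+38)%997=493 -> [449, 477, 318, 493]
  L2: h(449,477)=(449*31+477)%997=438 h(318,493)=(318*31+493)%997=381 -> [438, 381]
  L3: h(438,381)=(438*31+381)%997=1 -> [1]
  root = 1 != target 940
Candidate C: set leaf[7] = 42 -> leaves = [46, 20, 77, 82, 10, 8, 79, 42]
  L0: [46, 20, 77, 82, 10, 8, 79, 42]
  L1: h(46,20)=(46*31+20)%997=449 h(77,82)=(77*31+82)%997=475 h(10,8)=(10*31+8)%997=318 h(79,42)=(79*31+42)%997=497 -> [449, 475, 318, 497]
  L2: h(449,475)=(449*31+475)%997=436 h(318,497)=(318*31+497)%997=385 -> [436, 385]
  L3: h(436,385)=(436*31+385)%997=940 -> [940]
  root = 940 == target 940  ** MATCH **
Candidate C produces the target root.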